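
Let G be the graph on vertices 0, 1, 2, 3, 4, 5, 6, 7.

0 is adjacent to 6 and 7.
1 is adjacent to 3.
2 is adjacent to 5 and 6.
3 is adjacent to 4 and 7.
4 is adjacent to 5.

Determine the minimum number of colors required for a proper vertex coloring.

3

The cycle 5-4-3-7-0-6-2-5 has odd length 7, so it cannot be 2-colored; at least 3 colors are needed.
3 colors suffice: 0=green, 1=blue, 2=blue, 3=red, 4=blue, 5=red, 6=red, 7=blue. Each edge has distinct colors on its endpoints.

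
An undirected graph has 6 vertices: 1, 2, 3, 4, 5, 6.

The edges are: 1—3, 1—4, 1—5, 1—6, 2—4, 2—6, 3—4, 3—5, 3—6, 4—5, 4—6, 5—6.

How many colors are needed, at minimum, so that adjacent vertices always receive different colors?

5

1, 3, 4, 5, 6 are mutually adjacent (a clique of size 5), so at least 5 colors are needed.
One proper 5-coloring: 1=yellow, 2=green, 3=purple, 4=red, 5=green, 6=blue. No two adjacent vertices share a color.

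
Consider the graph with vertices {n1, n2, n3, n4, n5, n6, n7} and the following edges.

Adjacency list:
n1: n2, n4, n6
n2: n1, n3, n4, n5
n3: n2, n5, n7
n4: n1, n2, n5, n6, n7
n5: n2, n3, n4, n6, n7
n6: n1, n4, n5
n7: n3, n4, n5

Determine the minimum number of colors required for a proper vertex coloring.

3

n1, n2, n4 are pairwise adjacent, so at least 3 colors are needed.
3 colors suffice: n1=2, n2=3, n3=1, n4=1, n5=2, n6=3, n7=3. Each edge has distinct colors on its endpoints.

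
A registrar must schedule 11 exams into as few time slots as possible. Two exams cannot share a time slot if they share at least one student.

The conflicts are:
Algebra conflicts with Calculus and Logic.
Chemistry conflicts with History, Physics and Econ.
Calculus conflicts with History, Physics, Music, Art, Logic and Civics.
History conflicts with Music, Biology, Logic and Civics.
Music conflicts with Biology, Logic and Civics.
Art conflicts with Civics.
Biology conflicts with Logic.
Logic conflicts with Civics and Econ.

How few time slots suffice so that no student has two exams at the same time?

Calculus, History, Music, Logic, Civics pairwise conflict, so at least 5 time slots are needed.
5 time slots suffice: Algebra=3, Chemistry=1, Calculus=1, History=3, Physics=2, Music=4, Art=2, Biology=1, Logic=2, Civics=5, Econ=3. Each listed conflict is separated.

5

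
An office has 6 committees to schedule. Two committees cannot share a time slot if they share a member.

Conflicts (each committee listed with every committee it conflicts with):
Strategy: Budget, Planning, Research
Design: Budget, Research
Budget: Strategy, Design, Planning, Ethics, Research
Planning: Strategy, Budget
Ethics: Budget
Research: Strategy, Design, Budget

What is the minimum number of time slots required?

3

Design, Budget, Research all conflict with each other, so at least 3 time slots are needed.
A valid assignment using 3 time slots: Strategy=3, Design=3, Budget=1, Planning=2, Ethics=2, Research=2. Every pair that conflicts lands in different time slots.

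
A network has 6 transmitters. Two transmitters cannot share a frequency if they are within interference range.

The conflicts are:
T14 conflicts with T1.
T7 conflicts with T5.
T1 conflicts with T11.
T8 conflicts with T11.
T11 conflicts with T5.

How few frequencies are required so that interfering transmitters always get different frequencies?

2

T11 and T5 conflict, so at least 2 frequencies are needed.
2 frequencies suffice: frequency 1 → {T14, T7, T11}; frequency 2 → {T1, T8, T5}. Every pair that conflicts lands in different frequencies.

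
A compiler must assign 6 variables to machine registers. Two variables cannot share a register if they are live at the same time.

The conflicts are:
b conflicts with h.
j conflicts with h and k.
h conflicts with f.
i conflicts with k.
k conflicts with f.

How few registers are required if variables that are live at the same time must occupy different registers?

b and h conflict, so at least 2 registers are needed.
2 registers suffice: register 1 → {h, k}; register 2 → {b, j, i, f}. Each listed conflict is separated.

2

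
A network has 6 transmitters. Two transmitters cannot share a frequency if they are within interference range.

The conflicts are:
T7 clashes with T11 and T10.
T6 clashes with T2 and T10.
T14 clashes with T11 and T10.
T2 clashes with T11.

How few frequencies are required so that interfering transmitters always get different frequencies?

The cycle T10-T14-T11-T2-T6-T10 has odd length 5, so it cannot be 2-colored; at least 3 frequencies are needed.
Using 3 frequencies: T7=2, T6=3, T14=2, T2=2, T11=1, T10=1. Each listed conflict is separated.

3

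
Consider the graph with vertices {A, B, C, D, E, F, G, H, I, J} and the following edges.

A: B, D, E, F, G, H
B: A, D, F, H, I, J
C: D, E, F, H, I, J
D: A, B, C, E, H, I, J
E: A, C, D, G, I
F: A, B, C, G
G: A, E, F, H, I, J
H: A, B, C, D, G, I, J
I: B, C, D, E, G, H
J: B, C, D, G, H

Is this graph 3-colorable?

B, D, H, J are pairwise adjacent (a clique of size 4), so at least 4 colors are needed.
So 3 colors are not enough.

No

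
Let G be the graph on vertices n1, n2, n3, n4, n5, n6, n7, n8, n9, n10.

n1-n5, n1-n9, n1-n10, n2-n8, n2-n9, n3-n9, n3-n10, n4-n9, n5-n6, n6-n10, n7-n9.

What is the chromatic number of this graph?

2

n1 and n9 are adjacent, so at least 2 colors are needed.
2 colors suffice: n1=2, n2=2, n3=2, n4=2, n5=1, n6=2, n7=2, n8=1, n9=1, n10=1. No two adjacent vertices share a color.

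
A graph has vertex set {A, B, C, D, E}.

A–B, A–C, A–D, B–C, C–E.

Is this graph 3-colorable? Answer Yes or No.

The chromatic number is 3. A, B, C are mutually adjacent, so at least 3 colors are needed.
3 colors suffice: color 1 → {C, D}; color 2 → {A, E}; color 3 → {B}.
That is already a proper 3-coloring.

Yes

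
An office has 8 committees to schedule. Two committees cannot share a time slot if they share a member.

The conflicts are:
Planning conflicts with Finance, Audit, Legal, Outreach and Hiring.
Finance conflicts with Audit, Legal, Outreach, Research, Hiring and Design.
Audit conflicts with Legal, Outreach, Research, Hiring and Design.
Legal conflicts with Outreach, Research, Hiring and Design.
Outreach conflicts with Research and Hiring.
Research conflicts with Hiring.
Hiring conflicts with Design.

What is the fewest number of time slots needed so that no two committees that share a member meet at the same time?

6

Finance, Audit, Legal, Outreach, Research, Hiring are mutually in conflict, so at least 6 time slots are needed.
A valid assignment using 6 time slots: Planning=6, Finance=1, Audit=2, Legal=3, Outreach=5, Research=6, Hiring=4, Design=5. No two conflicting committees share a time slot.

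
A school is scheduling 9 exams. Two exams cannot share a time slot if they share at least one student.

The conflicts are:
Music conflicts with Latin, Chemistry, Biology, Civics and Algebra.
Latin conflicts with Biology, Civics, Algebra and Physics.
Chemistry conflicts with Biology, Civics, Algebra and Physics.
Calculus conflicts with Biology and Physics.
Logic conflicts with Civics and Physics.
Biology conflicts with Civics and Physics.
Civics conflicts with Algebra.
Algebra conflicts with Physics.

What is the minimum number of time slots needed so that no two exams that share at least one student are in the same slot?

4

Music, Chemistry, Biology, Civics all conflict with each other, so at least 4 time slots are needed.
A valid assignment using 4 time slots: Music=4, Latin=3, Chemistry=3, Calculus=3, Logic=1, Biology=1, Civics=2, Algebra=1, Physics=2. Each listed conflict is separated.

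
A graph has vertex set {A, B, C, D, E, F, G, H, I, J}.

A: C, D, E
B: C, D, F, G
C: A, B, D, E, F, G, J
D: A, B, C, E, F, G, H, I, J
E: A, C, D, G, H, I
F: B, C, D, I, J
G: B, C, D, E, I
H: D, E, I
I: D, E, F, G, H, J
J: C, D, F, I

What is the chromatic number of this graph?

D, E, G, I are mutually adjacent (a clique of size 4), so at least 4 colors are needed.
A valid assignment using 4 colors: A=4, B=3, C=2, D=1, E=3, F=4, G=4, H=4, I=2, J=3. No two adjacent vertices share a color.

4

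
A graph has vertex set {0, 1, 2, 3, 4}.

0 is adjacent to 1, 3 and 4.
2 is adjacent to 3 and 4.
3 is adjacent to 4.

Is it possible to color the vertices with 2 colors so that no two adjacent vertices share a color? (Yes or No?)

0, 3, 4 are mutually adjacent, so at least 3 colors are needed.
So 2 colors are not enough.

No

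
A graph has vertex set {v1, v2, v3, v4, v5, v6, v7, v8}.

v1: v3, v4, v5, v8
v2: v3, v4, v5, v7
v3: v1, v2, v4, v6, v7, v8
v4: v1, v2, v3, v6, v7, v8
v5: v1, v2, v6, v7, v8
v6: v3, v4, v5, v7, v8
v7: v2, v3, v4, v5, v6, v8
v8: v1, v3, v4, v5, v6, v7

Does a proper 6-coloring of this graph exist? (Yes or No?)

The chromatic number is 5. v3, v4, v6, v7, v8 are pairwise adjacent (a clique of size 5), so at least 5 colors are needed.
5 colors suffice: color 1 → {v2, v8}; color 2 → {v1, v7}; color 3 → {v4, v5}; color 4 → {v3}; color 5 → {v6}.
Since 6 ≥ 5, a proper 6-coloring certainly exists.

Yes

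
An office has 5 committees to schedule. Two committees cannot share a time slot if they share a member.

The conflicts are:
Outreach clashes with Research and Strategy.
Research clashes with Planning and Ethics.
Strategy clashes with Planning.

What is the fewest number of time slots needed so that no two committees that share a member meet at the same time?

2

Strategy and Planning conflict, so at least 2 time slots are needed.
2 time slots suffice: Outreach=2, Research=1, Strategy=1, Planning=2, Ethics=2. No two conflicting committees share a time slot.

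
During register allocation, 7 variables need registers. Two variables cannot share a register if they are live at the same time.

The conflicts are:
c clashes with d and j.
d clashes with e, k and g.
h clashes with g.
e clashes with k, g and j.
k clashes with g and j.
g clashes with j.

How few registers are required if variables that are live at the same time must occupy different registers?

e, k, g, j are mutually in conflict, so at least 4 registers are needed.
Using 4 registers: c=1, d=2, h=2, e=3, k=4, g=1, j=2. Every pair that conflicts lands in different registers.

4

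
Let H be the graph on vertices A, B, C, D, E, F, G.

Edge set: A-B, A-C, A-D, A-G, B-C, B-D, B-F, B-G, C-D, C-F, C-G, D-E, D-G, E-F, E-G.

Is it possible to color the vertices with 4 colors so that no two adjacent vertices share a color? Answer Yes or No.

No

A, B, C, D, G form a clique, so at least 5 colors are needed.
So 4 colors are not enough.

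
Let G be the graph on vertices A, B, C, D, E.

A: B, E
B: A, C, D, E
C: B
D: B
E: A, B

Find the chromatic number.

A, B, E are mutually adjacent, so at least 3 colors are needed.
One proper 3-coloring: A=2, B=1, C=2, D=2, E=3. Each edge has distinct colors on its endpoints.

3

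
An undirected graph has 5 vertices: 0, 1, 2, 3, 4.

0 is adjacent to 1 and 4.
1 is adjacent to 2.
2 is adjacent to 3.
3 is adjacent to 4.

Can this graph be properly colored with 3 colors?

Yes

The chromatic number is 3. The cycle 3-4-0-1-2-3 has odd length 5, so it cannot be 2-colored; at least 3 colors are needed.
3 colors suffice: color a → {0, 3}; color b → {1, 4}; color c → {2}.
That is already a proper 3-coloring.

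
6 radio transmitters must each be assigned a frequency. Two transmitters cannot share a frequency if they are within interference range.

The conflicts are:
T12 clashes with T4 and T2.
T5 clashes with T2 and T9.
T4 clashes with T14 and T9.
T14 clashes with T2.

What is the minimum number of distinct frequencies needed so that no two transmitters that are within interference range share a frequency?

3

The cycle T2-T5-T9-T4-T12-T2 has odd length 5, so it cannot be 2-colored; at least 3 frequencies are needed.
3 frequencies suffice: frequency 1 → {T4, T2}; frequency 2 → {T12, T14, T9}; frequency 3 → {T5}. Every pair that conflicts lands in different frequencies.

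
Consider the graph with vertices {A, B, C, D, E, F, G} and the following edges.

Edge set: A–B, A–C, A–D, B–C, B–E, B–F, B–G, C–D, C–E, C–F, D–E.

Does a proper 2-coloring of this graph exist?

B, C, F are pairwise adjacent, so at least 3 colors are needed.
So 2 colors are not enough.

No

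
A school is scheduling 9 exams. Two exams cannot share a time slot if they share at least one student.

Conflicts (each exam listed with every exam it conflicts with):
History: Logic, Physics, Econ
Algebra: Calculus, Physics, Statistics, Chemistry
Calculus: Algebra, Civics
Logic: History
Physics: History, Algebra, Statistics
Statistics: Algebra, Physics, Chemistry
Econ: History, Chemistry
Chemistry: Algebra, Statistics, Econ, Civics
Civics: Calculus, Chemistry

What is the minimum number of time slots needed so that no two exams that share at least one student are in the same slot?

3

Algebra, Physics, Statistics pairwise conflict, so at least 3 time slots are needed.
Using 3 time slots: History=2, Algebra=2, Calculus=1, Logic=1, Physics=1, Statistics=3, Econ=3, Chemistry=1, Civics=2. No two conflicting exams share a time slot.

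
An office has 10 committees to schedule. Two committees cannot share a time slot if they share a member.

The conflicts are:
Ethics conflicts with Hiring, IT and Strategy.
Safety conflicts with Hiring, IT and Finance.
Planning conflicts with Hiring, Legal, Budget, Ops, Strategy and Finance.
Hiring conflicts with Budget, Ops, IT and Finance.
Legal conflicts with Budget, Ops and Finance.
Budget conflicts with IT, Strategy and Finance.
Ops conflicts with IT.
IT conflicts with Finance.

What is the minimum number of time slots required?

Safety, Hiring, IT, Finance are mutually in conflict, so at least 4 time slots are needed.
4 time slots suffice: time slot 1 → {Hiring, Legal, Strategy}; time slot 2 → {Ethics, Ops, Finance}; time slot 3 → {Planning, IT}; time slot 4 → {Safety, Budget}. Every pair that conflicts lands in different time slots.

4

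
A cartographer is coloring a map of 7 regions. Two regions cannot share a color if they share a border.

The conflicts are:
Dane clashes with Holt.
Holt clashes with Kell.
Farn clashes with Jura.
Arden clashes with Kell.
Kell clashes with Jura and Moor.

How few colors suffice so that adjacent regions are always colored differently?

2

Farn and Jura conflict, so at least 2 colors are needed.
2 colors suffice: color 1 → {Dane, Farn, Kell}; color 2 → {Holt, Arden, Jura, Moor}. Every pair that conflicts lands in different colors.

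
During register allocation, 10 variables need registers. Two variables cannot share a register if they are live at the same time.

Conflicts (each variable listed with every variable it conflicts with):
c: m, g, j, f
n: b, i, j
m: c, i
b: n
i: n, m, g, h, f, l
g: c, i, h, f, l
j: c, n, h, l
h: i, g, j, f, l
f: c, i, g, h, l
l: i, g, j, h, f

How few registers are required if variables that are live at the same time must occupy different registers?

i, g, h, f, l are mutually in conflict, so at least 5 registers are needed.
5 registers suffice: c=1, n=2, m=2, b=1, i=1, g=5, j=3, h=4, f=3, l=2. Each listed conflict is separated.

5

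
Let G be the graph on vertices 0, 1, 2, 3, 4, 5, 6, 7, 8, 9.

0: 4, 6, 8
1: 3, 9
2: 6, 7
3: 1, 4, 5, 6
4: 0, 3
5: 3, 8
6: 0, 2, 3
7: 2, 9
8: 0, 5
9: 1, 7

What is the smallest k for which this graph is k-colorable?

The cycle 8-0-6-3-5-8 has odd length 5, so it cannot be 2-colored; at least 3 colors are needed.
A valid assignment using 3 colors: 0=red, 1=blue, 2=red, 3=red, 4=blue, 5=blue, 6=blue, 7=blue, 8=green, 9=red. Each edge has distinct colors on its endpoints.

3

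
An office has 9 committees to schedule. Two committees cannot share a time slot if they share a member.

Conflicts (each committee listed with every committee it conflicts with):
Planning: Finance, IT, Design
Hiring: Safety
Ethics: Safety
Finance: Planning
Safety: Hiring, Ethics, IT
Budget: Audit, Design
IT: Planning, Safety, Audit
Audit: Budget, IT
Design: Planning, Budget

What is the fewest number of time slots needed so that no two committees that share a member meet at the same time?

3

The cycle Design-Budget-Audit-IT-Planning-Design has odd length 5, so it cannot be 2-colored; at least 3 time slots are needed.
A valid assignment using 3 time slots: Planning=1, Hiring=2, Ethics=2, Finance=2, Safety=1, Budget=2, IT=2, Audit=1, Design=3. No two conflicting committees share a time slot.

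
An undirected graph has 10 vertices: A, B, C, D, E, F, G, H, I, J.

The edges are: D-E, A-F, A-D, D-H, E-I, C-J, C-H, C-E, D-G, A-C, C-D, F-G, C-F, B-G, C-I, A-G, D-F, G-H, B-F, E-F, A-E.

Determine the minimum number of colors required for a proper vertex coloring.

5

A, C, D, E, F are pairwise adjacent (a clique of size 5), so at least 5 colors are needed.
5 colors suffice: color red → {C, G}; color blue → {B, D, I, J}; color green → {F, H}; color yellow → {E}; color purple → {A}. No two adjacent vertices share a color.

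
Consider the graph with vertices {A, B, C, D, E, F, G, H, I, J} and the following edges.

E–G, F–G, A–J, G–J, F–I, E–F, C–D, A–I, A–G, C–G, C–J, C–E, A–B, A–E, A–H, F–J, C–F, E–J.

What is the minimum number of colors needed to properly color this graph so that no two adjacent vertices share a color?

5

C, E, F, G, J form a clique, so at least 5 colors are needed.
A valid assignment using 5 colors: A=red, B=blue, C=red, D=blue, E=green, F=yellow, G=purple, H=blue, I=blue, J=blue. Each edge has distinct colors on its endpoints.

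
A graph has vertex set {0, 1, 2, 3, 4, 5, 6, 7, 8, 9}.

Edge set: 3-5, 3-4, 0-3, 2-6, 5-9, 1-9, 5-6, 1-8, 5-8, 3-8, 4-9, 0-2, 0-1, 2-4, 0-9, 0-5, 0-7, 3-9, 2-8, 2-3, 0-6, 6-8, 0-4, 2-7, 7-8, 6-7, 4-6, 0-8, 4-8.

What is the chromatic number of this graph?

5

0, 2, 3, 4, 8 form a clique, so at least 5 colors are needed.
5 colors suffice: color red → {0}; color blue → {8, 9}; color green → {1, 2, 5}; color yellow → {3, 6}; color purple → {4, 7}. No two adjacent vertices share a color.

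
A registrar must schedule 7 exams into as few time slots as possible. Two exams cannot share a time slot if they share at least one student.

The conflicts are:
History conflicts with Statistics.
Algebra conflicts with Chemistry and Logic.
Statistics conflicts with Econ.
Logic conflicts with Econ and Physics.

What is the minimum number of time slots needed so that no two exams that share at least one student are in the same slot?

History and Statistics conflict, so at least 2 time slots are needed.
2 time slots suffice: time slot 1 → {Statistics, Chemistry, Logic}; time slot 2 → {History, Algebra, Econ, Physics}. Every pair that conflicts lands in different time slots.

2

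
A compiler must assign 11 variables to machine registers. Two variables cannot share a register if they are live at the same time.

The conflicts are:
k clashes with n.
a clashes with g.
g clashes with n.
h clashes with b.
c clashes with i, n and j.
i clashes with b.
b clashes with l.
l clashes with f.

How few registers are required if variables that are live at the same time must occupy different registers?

2

k and n conflict, so at least 2 registers are needed.
2 registers suffice: register 1 → {k, g, c, b, f}; register 2 → {a, h, i, n, l, j}. No two conflicting variables share a register.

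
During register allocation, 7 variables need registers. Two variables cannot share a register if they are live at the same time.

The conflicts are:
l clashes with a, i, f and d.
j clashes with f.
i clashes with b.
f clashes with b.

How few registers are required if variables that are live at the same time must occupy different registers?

2

j and f conflict, so at least 2 registers are needed.
2 registers suffice: register 1 → {l, j, b}; register 2 → {a, i, f, d}. Every pair that conflicts lands in different registers.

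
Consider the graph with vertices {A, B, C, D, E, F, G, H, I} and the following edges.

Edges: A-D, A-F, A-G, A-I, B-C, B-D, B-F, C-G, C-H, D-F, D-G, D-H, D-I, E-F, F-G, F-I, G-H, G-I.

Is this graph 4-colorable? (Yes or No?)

A, D, F, G, I form a clique, so at least 5 colors are needed.
So 4 colors are not enough.

No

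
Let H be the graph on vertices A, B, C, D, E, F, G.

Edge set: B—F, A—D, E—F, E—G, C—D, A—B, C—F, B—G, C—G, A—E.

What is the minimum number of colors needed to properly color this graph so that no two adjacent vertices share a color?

The cycle A-E-F-C-D-A has odd length 5, so it cannot be 2-colored; at least 3 colors are needed.
One proper 3-coloring: A=1, B=2, C=2, D=3, E=2, F=1, G=1. No two adjacent vertices share a color.

3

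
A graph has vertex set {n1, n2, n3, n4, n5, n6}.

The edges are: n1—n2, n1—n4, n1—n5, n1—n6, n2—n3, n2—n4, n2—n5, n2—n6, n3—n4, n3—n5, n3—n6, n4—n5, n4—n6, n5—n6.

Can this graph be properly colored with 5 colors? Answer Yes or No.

The chromatic number is 5. n2, n3, n4, n5, n6 are mutually adjacent (a clique of size 5), so at least 5 colors are needed.
5 colors suffice: color 1 → {n2}; color 2 → {n5}; color 3 → {n4}; color 4 → {n6}; color 5 → {n1, n3}.
That is already a proper 5-coloring.

Yes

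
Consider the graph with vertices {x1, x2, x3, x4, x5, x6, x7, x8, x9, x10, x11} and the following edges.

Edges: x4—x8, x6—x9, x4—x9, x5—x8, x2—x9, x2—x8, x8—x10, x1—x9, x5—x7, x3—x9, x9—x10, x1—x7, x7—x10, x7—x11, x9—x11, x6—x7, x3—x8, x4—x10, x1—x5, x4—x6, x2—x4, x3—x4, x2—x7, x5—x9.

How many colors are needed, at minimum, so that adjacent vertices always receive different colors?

x1, x5, x9 are pairwise adjacent, so at least 3 colors are needed.
3 colors suffice: color 1 → {x7, x8, x9}; color 2 → {x4, x5, x11}; color 3 → {x1, x2, x3, x6, x10}. Every edge joins two different colors.

3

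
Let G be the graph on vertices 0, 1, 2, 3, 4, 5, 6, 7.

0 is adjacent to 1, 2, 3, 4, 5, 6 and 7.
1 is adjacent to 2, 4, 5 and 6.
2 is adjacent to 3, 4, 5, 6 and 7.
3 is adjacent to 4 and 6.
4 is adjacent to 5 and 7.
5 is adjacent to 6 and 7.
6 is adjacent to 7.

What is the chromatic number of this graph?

0, 2, 5, 6, 7 are mutually adjacent (a clique of size 5), so at least 5 colors are needed.
5 colors suffice: color red → {2}; color blue → {0}; color green → {4, 6}; color yellow → {3, 5}; color purple → {1, 7}. No two adjacent vertices share a color.

5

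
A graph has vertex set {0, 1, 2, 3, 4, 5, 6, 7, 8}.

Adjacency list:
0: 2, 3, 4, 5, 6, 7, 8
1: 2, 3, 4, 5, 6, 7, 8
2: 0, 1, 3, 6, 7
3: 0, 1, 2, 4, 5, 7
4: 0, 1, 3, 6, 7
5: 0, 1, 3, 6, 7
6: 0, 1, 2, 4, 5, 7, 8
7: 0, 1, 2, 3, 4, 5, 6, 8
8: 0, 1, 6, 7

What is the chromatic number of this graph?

4

0, 3, 5, 7 form a clique, so at least 4 colors are needed.
One proper 4-coloring: 0=b, 1=b, 2=d, 3=c, 4=d, 5=d, 6=c, 7=a, 8=d. No two adjacent vertices share a color.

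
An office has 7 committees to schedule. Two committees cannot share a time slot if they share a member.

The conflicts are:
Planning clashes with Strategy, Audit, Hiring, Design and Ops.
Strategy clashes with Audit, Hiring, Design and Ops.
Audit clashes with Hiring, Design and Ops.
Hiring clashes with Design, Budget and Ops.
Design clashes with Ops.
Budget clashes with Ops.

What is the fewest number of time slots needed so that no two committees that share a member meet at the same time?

Planning, Strategy, Audit, Hiring, Design, Ops all conflict with each other, so at least 6 time slots are needed.
A valid assignment using 6 time slots: Planning=4, Strategy=3, Audit=5, Hiring=2, Design=6, Budget=3, Ops=1. No two conflicting committees share a time slot.

6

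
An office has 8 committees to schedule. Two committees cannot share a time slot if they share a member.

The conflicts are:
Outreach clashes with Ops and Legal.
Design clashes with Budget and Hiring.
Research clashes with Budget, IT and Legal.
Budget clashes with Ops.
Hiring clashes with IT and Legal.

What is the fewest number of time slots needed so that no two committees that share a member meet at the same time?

The cycle Design-Budget-Research-Legal-Hiring-Design has odd length 5, so it cannot be 2-colored; at least 3 time slots are needed.
3 time slots suffice: time slot 1 → {Outreach, Research, Hiring}; time slot 2 → {Budget, IT, Legal}; time slot 3 → {Design, Ops}. No two conflicting committees share a time slot.

3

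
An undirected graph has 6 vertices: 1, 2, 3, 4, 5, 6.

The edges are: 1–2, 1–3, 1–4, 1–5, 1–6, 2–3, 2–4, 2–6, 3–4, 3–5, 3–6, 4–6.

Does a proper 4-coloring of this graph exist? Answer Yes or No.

1, 2, 3, 4, 6 form a clique, so at least 5 colors are needed.
So 4 colors are not enough.

No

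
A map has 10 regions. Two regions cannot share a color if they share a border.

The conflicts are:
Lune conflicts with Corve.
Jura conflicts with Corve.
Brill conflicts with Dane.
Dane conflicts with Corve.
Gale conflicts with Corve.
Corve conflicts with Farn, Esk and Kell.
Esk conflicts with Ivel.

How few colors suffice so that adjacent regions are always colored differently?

Brill and Dane conflict, so at least 2 colors are needed.
2 colors suffice: color 1 → {Brill, Corve, Ivel}; color 2 → {Lune, Jura, Dane, Gale, Farn, Esk, Kell}. Every pair that conflicts lands in different colors.

2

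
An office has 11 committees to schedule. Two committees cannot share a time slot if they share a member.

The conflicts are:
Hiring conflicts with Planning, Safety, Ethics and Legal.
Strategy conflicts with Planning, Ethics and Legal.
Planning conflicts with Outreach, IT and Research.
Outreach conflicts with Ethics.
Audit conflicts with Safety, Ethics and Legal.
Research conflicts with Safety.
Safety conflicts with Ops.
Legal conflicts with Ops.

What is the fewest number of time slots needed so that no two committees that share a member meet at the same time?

Audit and Safety conflict, so at least 2 time slots are needed.
2 time slots suffice: time slot 1 → {Planning, Safety, Ethics, Legal}; time slot 2 → {Hiring, Strategy, Outreach, Audit, IT, Research, Ops}. Each listed conflict is separated.

2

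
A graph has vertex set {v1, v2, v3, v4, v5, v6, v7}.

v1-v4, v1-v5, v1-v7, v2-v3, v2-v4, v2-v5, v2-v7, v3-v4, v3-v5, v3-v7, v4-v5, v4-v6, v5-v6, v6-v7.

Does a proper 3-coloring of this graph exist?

v2, v3, v4, v5 are mutually adjacent (a clique of size 4), so at least 4 colors are needed.
So 3 colors are not enough.

No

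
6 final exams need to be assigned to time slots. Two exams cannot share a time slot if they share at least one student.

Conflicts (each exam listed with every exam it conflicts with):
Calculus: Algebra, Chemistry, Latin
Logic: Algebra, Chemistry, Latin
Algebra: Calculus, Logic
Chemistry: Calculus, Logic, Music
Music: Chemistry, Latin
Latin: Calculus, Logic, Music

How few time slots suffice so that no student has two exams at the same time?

2

Calculus and Algebra conflict, so at least 2 time slots are needed.
2 time slots suffice: time slot 1 → {Calculus, Logic, Music}; time slot 2 → {Algebra, Chemistry, Latin}. Every pair that conflicts lands in different time slots.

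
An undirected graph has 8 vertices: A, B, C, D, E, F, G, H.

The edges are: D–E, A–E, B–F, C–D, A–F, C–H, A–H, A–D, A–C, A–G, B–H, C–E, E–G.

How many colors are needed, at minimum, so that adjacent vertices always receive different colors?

A, C, D, E are mutually adjacent (a clique of size 4), so at least 4 colors are needed.
One proper 4-coloring: A=1, B=1, C=3, D=4, E=2, F=2, G=3, H=2. No two adjacent vertices share a color.

4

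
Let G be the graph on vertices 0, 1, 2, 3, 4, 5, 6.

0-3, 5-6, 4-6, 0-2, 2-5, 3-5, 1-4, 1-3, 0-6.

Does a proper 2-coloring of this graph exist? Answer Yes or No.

No

The cycle 3-0-6-4-1-3 has odd length 5, so it cannot be 2-colored; at least 3 colors are needed.
So 2 colors are not enough.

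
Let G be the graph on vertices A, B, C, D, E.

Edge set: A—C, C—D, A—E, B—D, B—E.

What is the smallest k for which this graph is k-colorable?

3

The cycle D-B-E-A-C-D has odd length 5, so it cannot be 2-colored; at least 3 colors are needed.
A valid assignment using 3 colors: A=blue, B=blue, C=red, D=green, E=red. Each edge has distinct colors on its endpoints.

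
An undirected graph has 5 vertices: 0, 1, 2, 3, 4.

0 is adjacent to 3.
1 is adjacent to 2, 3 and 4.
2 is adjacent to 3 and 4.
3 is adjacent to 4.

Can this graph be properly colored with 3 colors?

No

1, 2, 3, 4 are pairwise adjacent (a clique of size 4), so at least 4 colors are needed.
So 3 colors are not enough.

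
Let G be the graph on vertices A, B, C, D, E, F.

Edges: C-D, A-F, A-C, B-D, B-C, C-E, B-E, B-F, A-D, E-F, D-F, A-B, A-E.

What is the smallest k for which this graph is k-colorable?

A, B, E, F are pairwise adjacent (a clique of size 4), so at least 4 colors are needed.
4 colors suffice: color 1 → {B}; color 2 → {A}; color 3 → {C, F}; color 4 → {D, E}. Each edge has distinct colors on its endpoints.

4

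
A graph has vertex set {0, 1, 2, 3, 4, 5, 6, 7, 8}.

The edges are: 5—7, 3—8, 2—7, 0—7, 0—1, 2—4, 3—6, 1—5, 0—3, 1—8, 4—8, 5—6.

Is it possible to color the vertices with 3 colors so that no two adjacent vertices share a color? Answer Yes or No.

Yes

The chromatic number is 3. The cycle 3-0-1-5-6-3 has odd length 5, so it cannot be 2-colored; at least 3 colors are needed.
A valid assignment using 3 colors: 0=blue, 1=red, 2=blue, 3=red, 4=red, 5=blue, 6=green, 7=red, 8=blue.
That is already a proper 3-coloring.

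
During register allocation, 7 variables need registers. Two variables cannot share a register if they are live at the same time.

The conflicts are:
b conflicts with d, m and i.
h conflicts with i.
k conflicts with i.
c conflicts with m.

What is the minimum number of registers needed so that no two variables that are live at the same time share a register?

k and i conflict, so at least 2 registers are needed.
Using 2 registers: b=2, d=1, h=2, k=2, c=2, m=1, i=1. No two conflicting variables share a register.

2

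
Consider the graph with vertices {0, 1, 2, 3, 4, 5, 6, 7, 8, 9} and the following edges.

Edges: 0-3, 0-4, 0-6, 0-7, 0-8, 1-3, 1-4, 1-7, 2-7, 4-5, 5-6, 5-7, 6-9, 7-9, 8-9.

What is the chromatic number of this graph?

2

2 and 7 are adjacent, so at least 2 colors are needed.
2 colors suffice: color a → {3, 4, 6, 7, 8}; color b → {0, 1, 2, 5, 9}. Every edge joins two different colors.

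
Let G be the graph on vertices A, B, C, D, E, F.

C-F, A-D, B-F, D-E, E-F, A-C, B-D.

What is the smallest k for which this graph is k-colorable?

The cycle D-B-F-C-A-D has odd length 5, so it cannot be 2-colored; at least 3 colors are needed.
3 colors suffice: color 1 → {D, F}; color 2 → {A, B, E}; color 3 → {C}. Every edge joins two different colors.

3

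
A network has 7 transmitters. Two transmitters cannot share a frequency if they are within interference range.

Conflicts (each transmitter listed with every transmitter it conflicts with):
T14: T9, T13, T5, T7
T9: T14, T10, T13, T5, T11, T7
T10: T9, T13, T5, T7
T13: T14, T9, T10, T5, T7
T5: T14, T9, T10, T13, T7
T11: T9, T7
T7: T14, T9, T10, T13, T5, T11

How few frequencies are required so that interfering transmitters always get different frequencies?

T14, T9, T13, T5, T7 are mutually in conflict, so at least 5 frequencies are needed.
5 frequencies suffice: frequency 1 → {T7}; frequency 2 → {T9}; frequency 3 → {T5, T11}; frequency 4 → {T13}; frequency 5 → {T14, T10}. No two conflicting transmitters share a frequency.

5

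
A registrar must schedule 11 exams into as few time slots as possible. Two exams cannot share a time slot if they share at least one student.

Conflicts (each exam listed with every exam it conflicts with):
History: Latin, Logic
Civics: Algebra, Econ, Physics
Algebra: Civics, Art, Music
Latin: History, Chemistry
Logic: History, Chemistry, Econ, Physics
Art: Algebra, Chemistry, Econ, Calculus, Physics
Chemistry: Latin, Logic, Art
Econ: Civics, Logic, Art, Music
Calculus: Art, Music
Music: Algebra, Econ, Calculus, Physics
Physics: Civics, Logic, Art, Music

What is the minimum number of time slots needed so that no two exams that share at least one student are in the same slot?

2

History and Latin conflict, so at least 2 time slots are needed.
2 time slots suffice: time slot 1 → {Civics, Latin, Logic, Art, Music}; time slot 2 → {History, Algebra, Chemistry, Econ, Calculus, Physics}. No two conflicting exams share a time slot.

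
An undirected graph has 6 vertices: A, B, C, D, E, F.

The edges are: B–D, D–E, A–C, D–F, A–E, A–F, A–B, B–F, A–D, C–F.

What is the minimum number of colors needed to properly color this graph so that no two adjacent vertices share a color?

A, B, D, F are mutually adjacent (a clique of size 4), so at least 4 colors are needed.
One proper 4-coloring: A=red, B=yellow, C=blue, D=blue, E=green, F=green. No two adjacent vertices share a color.

4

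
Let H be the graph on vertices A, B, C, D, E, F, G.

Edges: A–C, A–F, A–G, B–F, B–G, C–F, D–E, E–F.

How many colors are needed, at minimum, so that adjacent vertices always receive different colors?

3

A, C, F are pairwise adjacent, so at least 3 colors are needed.
A valid assignment using 3 colors: A=blue, B=blue, C=green, D=red, E=blue, F=red, G=red. No two adjacent vertices share a color.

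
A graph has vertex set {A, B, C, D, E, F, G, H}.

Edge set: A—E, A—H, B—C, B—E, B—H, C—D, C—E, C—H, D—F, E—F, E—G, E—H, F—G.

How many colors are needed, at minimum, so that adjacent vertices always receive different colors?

B, C, E, H form a clique, so at least 4 colors are needed.
4 colors suffice: color red → {D, E}; color blue → {A, C, F}; color green → {G, H}; color yellow → {B}. Every edge joins two different colors.

4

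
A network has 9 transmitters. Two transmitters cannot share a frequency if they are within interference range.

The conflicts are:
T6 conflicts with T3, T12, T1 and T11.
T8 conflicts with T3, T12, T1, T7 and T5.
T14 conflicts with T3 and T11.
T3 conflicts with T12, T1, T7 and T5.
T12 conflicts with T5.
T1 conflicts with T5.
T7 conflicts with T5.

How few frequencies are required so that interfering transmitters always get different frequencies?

T8, T3, T7, T5 all conflict with each other, so at least 4 frequencies are needed.
4 frequencies suffice: T6=2, T8=2, T14=2, T3=1, T12=4, T1=4, T7=4, T11=1, T5=3. No two conflicting transmitters share a frequency.

4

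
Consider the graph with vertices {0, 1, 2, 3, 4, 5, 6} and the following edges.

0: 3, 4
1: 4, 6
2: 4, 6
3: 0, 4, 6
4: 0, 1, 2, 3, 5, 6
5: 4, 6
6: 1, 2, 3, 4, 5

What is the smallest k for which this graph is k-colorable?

1, 4, 6 are mutually adjacent, so at least 3 colors are needed.
3 colors suffice: color a → {4}; color b → {0, 6}; color c → {1, 2, 3, 5}. No two adjacent vertices share a color.

3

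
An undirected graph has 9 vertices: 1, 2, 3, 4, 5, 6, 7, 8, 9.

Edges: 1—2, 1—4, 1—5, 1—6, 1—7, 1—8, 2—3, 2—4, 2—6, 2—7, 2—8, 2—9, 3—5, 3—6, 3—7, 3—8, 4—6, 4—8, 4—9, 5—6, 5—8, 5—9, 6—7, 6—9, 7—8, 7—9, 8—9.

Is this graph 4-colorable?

The chromatic number is 4. 1, 2, 4, 6 are pairwise adjacent (a clique of size 4), so at least 4 colors are needed.
A valid assignment using 4 colors: 1=green, 2=red, 3=green, 4=yellow, 5=red, 6=blue, 7=yellow, 8=blue, 9=green.
That is already a proper 4-coloring.

Yes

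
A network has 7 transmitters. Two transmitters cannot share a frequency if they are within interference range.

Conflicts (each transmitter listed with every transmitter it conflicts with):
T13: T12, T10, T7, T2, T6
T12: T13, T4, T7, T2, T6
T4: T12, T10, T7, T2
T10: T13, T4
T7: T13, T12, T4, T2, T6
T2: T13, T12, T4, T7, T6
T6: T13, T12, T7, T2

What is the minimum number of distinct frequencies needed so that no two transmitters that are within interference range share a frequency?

5

T13, T12, T7, T2, T6 all conflict with each other, so at least 5 frequencies are needed.
5 frequencies suffice: T13=1, T12=2, T4=1, T10=2, T7=4, T2=3, T6=5. Every pair that conflicts lands in different frequencies.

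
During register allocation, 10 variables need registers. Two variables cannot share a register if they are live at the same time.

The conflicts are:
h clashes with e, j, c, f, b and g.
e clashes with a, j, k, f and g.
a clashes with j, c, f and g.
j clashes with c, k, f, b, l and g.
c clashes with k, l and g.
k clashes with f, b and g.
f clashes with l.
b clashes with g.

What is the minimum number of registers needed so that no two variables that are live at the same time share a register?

4

h, e, j, f pairwise conflict, so at least 4 registers are needed.
4 registers suffice: register 1 → {j}; register 2 → {f, g}; register 3 → {h, a, k, l}; register 4 → {e, c, b}. Each listed conflict is separated.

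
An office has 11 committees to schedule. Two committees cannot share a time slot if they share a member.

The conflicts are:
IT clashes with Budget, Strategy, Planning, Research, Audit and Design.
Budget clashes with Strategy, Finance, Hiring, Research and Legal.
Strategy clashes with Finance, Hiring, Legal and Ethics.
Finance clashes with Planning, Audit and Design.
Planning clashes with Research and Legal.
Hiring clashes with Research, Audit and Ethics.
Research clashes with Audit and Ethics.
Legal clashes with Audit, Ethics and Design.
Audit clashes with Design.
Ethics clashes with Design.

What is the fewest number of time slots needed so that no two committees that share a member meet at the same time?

3

Strategy, Legal, Ethics are mutually in conflict, so at least 3 time slots are needed.
A valid assignment using 3 time slots: IT=2, Budget=3, Strategy=1, Finance=2, Planning=3, Hiring=2, Research=1, Legal=2, Audit=3, Ethics=3, Design=1. Every pair that conflicts lands in different time slots.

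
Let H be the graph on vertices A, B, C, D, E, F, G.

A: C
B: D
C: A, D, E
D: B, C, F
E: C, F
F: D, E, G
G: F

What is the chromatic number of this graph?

B and D are adjacent, so at least 2 colors are needed.
A valid assignment using 2 colors: A=1, B=2, C=2, D=1, E=1, F=2, G=1. Every edge joins two different colors.

2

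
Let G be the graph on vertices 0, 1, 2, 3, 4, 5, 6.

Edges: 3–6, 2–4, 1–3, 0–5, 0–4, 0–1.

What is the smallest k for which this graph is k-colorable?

2

0 and 1 are adjacent, so at least 2 colors are needed.
2 colors suffice: color red → {0, 2, 3}; color blue → {1, 4, 5, 6}. Each edge has distinct colors on its endpoints.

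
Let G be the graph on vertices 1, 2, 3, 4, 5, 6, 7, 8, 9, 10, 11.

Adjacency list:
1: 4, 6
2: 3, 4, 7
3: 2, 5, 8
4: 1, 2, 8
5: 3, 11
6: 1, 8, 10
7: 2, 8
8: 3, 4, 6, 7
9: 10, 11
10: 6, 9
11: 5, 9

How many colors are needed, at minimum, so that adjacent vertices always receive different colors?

3

The cycle 8-6-10-9-11-5-3-8 has odd length 7, so it cannot be 2-colored; at least 3 colors are needed.
3 colors suffice: color red → {1, 2, 5, 8, 9}; color blue → {3, 4, 6, 7, 11}; color green → {10}. No two adjacent vertices share a color.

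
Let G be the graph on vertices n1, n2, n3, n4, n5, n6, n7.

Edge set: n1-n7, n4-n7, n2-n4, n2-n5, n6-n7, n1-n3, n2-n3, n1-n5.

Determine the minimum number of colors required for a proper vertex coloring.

The cycle n4-n7-n1-n5-n2-n4 has odd length 5, so it cannot be 2-colored; at least 3 colors are needed.
3 colors suffice: color red → {n1, n2, n6}; color blue → {n3, n5, n7}; color green → {n4}. Every edge joins two different colors.

3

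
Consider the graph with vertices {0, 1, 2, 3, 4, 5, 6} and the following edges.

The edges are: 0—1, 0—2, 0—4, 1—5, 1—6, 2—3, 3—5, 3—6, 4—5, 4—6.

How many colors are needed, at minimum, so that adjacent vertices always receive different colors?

The cycle 5-3-2-0-1-5 has odd length 5, so it cannot be 2-colored; at least 3 colors are needed.
A valid assignment using 3 colors: 0=red, 1=green, 2=blue, 3=red, 4=green, 5=blue, 6=blue. Every edge joins two different colors.

3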